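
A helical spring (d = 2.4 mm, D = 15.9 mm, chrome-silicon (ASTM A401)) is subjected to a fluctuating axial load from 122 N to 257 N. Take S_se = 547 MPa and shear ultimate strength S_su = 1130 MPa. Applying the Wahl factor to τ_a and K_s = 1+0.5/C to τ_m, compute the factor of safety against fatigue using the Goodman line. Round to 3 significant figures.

1.03

C = D/d = 15.9/2.4 = 6.6250; K_W = (4C−1)/(4C−4)+0.615/C = 1.2262; K_s = 1+0.5/C = 1.0755
F_a = (F_max−F_min)/2 = 67.5 N; F_m = (F_max+F_min)/2 = 189.5 N
τ_a = K_W·8F_aD/(πd³) = 1.2262 × 197.7 = 242.41 MPa
τ_m = K_s·8F_mD/(πd³) = 1.0755 × 555.03 = 596.91 MPa
Goodman: 1/n_f = τ_a/S_se + τ_m/S_su = 242.41/547 + 596.91/1130 = 0.44317 + 0.52824 = 0.97141
n_f = 1/0.97141 = 1.029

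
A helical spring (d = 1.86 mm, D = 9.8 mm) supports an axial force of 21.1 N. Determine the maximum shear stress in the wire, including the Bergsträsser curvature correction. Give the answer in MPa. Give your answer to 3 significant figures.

104 MPa

Spring index C = D/d = 9.8/1.86 = 5.2688
K_B = (4C+2)/(4C−3) = 23.075/18.075 = 1.2766
τ₀ = 8FD/(πd³) = 8·21.1·9.8/(π·1.86³) = 1654.24/20.216 = 81.829 MPa
τ_max = K·τ₀ = 1.2766 × 81.829 = 104.47 MPa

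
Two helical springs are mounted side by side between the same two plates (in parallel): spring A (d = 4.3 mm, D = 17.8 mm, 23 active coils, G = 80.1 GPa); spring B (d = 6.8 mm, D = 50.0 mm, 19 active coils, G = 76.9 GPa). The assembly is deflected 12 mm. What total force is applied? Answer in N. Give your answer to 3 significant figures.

421 N

k_A = Gd⁴/(8D³N_a) = (80.1×10³)(4.3⁴)/(8·17.8³·23) = 26.389 N/mm
k_B = Gd⁴/(8D³N_a) = (76.9×10³)(6.8⁴)/(8·50.0³·19) = 8.6538 N/mm
Parallel: k_eq = 26.389 + 8.6538 = 35.043 N/mm
F = k_eq·δ = 35.043·12 = 420.52 N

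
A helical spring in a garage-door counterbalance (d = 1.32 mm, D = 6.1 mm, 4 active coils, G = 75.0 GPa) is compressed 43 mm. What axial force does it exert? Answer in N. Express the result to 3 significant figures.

1350 N

k = Gd⁴/(8D³N_a) = (75.0×10³)(1.32⁴)/(8·6.1³·4) = 31.349 N/mm
F = k·δ = 31.349 × 43 = 1348 N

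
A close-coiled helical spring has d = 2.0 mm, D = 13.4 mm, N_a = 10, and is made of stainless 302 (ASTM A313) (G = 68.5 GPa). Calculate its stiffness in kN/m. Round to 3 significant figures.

k = Gd⁴/(8D³N_a) = (68.5×10³ × 2.0⁴) / (8 × 13.4³ × 10)
  = 1.096e+06 / 192488 = 5.6939 N/mm

5.69 kN/m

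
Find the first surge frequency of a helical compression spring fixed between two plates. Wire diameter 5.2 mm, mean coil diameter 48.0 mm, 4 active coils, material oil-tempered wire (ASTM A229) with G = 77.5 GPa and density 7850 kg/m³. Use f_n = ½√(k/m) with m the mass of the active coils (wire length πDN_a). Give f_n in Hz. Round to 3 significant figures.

k = Gd⁴/(8D³N_a) = (77.5×10³)(5.2⁴)/(8·48.0³·4) = 16.012 N/mm = 16012 N/m
Wire length L = πDN_a = π·48.0·4 = 603.19 mm
m = ρ·(πd²/4)·L = 7850 × 21.237×10⁻⁶ m² × 0.60319 m = 0.10056 kg
f_n = ½√(k/m) = 0.5·√(16012/0.10056) = 0.5·√(1.5923e+05) = 199.52 Hz

200 Hz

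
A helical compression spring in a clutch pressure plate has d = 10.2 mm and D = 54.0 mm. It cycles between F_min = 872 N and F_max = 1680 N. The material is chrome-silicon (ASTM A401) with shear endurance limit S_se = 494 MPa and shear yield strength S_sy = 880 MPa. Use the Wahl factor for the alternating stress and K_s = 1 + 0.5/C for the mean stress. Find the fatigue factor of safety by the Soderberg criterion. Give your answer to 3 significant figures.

2.92

C = D/d = 54.0/10.2 = 5.2941; K_W = (4C−1)/(4C−4)+0.615/C = 1.2908; K_s = 1+0.5/C = 1.0944
F_a = (F_max−F_min)/2 = 404 N; F_m = (F_max+F_min)/2 = 1276 N
τ_a = K_W·8F_aD/(πd³) = 1.2908 × 52.35 = 67.574 MPa
τ_m = K_s·8F_mD/(πd³) = 1.0944 × 165.34 = 180.96 MPa
Soderberg: 1/n_f = τ_a/S_se + τ_m/S_sy = 67.574/494 + 180.96/880 = 0.13679 + 0.20563 = 0.34242
n_f = 1/0.34242 = 2.92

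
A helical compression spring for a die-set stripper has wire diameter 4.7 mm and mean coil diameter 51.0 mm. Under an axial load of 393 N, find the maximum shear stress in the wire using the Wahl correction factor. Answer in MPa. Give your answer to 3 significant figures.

Spring index C = D/d = 51.0/4.7 = 10.8511
K_W = (4C−1)/(4C−4) + 0.615/C = 42.404/39.404 + 0.0567 = 1.1328
τ₀ = 8FD/(πd³) = 8·393·51.0/(π·4.7³) = 160344/326.17 = 491.6 MPa
τ_max = K·τ₀ = 1.1328 × 491.6 = 556.89 MPa

557 MPa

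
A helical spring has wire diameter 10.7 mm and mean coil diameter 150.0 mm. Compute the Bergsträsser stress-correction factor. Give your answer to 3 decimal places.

1.094

C = D/d = 150.0/10.7 = 14.0187
K_B = (4C+2)/(4C−3) = 58.075/53.075 = 1.0942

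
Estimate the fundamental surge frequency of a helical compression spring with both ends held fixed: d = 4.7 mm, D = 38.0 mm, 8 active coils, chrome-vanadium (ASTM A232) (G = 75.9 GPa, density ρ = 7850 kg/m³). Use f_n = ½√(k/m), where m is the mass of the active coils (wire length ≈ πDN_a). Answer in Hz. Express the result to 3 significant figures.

142 Hz

k = Gd⁴/(8D³N_a) = (75.9×10³)(4.7⁴)/(8·38.0³·8) = 10.546 N/mm = 10546 N/m
Wire length L = πDN_a = π·38.0·8 = 955.04 mm
m = ρ·(πd²/4)·L = 7850 × 17.349×10⁻⁶ m² × 0.95504 m = 0.13007 kg
f_n = ½√(k/m) = 0.5·√(10546/0.13007) = 0.5·√(81082) = 142.37 Hz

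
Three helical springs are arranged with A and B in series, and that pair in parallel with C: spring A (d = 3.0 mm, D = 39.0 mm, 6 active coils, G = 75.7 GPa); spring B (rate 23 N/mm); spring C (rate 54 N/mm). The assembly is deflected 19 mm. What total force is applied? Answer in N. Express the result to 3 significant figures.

1060 N

k_A = Gd⁴/(8D³N_a) = (75.7×10³)(3.0⁴)/(8·39.0³·6) = 2.1535 N/mm
Springs A,B series: k_AB = 1/(1/2.1535+1/23) = 1.9691 N/mm; parallel with C: k_eq = 1.9691+54 = 55.969 N/mm
F = k_eq·δ = 55.969·19 = 1063.4 N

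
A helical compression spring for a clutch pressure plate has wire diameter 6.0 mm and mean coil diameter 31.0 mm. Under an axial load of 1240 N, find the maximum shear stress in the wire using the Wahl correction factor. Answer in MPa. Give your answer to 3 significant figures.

Spring index C = D/d = 31.0/6.0 = 5.1667
K_W = (4C−1)/(4C−4) + 0.615/C = 19.667/16.667 + 0.1190 = 1.2990
τ₀ = 8FD/(πd³) = 8·1240·31.0/(π·6.0³) = 307520/678.58 = 453.18 MPa
τ_max = K·τ₀ = 1.2990 × 453.18 = 588.69 MPa

589 MPa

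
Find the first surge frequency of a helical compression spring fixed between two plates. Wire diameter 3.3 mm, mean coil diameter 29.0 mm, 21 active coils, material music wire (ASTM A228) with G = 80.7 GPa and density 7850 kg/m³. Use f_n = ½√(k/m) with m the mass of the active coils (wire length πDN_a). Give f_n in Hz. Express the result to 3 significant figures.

67.4 Hz

k = Gd⁴/(8D³N_a) = (80.7×10³)(3.3⁴)/(8·29.0³·21) = 2.3357 N/mm = 2335.7 N/m
Wire length L = πDN_a = π·29.0·21 = 1913.2 mm
m = ρ·(πd²/4)·L = 7850 × 8.553×10⁻⁶ m² × 1.9132 m = 0.12846 kg
f_n = ½√(k/m) = 0.5·√(2335.7/0.12846) = 0.5·√(18183) = 67.423 Hz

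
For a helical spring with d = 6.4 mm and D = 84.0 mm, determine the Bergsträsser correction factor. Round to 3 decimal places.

C = D/d = 84.0/6.4 = 13.1250
K_B = (4C+2)/(4C−3) = 54.500/49.500 = 1.1010

1.101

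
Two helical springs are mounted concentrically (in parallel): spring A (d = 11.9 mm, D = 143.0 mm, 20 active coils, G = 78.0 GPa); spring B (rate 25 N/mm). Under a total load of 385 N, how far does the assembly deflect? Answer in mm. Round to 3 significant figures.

13.6 mm

k_A = Gd⁴/(8D³N_a) = (78.0×10³)(11.9⁴)/(8·143.0³·20) = 3.3431 N/mm
Parallel: k_eq = 3.3431 + 25 = 28.343 N/mm
δ = F/k_eq = 385/28.343 = 13.584 mm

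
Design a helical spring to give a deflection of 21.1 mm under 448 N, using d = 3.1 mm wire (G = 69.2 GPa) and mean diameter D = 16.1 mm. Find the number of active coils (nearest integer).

9

Required rate k = F/δ = 448/21.1 = 21.232 N/mm
N_a = Gd⁴/(8D³k) = (69.2×10³ × 3.1⁴)/(8 × 16.1³ × 21.232)
    = 6.39077e+06 / 708864 = 9.015 → 9 coils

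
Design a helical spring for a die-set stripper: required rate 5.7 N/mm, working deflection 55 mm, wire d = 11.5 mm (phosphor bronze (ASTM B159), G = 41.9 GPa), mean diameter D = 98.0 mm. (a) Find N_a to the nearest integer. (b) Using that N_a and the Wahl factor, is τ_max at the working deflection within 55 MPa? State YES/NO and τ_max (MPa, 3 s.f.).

N_a = Gd⁴/(8D³k) = (41.9×10³)(11.5⁴)/(8·98.0³·5.7) = 17.08 → N_a = 17
Actual rate k = Gd⁴/(8D³·17) = 5.7252 N/mm
Working load F = kδ = 5.7252·55 = 314.88 N
C = 98.0/11.5 = 8.5217; K_W = (4C−1)/(4C−4)+0.615/C = 1.1719
τ_max = K_W·8FD/(πd³) = 1.1719·51.668 = 60.549 MPa
τ_max > 55 MPa → exceeds allowable

(a) 17 coils; (b) NO, τ_max = 60.5 MPa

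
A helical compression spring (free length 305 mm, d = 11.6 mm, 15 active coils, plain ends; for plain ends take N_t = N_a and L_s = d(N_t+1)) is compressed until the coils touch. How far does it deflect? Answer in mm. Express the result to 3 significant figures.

119 mm

N_t = 15; L_s = 11.6·16 = 185.6 mm
δ_solid = L₀ − L_s = 305 − 185.6 = 119.4 mm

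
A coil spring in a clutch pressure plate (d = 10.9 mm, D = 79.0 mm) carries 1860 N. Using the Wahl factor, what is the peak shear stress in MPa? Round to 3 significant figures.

348 MPa

Spring index C = D/d = 79.0/10.9 = 7.2477
K_W = (4C−1)/(4C−4) + 0.615/C = 27.991/24.991 + 0.0849 = 1.2049
τ₀ = 8FD/(πd³) = 8·1860·79.0/(π·10.9³) = 1.17552e+06/4068.5 = 288.94 MPa
τ_max = K·τ₀ = 1.2049 × 288.94 = 348.14 MPa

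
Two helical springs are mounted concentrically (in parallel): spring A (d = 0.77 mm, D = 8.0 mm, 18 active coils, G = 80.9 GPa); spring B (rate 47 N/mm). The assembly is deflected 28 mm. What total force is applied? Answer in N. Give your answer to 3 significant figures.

1330 N

k_A = Gd⁴/(8D³N_a) = (80.9×10³)(0.77⁴)/(8·8.0³·18) = 0.38573 N/mm
Parallel: k_eq = 0.38573 + 47 = 47.386 N/mm
F = k_eq·δ = 47.386·28 = 1326.8 N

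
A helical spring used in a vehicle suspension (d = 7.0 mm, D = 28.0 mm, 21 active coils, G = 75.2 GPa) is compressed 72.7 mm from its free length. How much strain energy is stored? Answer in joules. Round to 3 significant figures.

129 J

k = Gd⁴/(8D³N_a) = (75.2×10³)(7.0⁴)/(8·28.0³·21) = 48.958 N/mm
U = ½kδ² = 0.5 × 48.958 × 72.7² = 1.2938e+05 N·mm = 129.38 J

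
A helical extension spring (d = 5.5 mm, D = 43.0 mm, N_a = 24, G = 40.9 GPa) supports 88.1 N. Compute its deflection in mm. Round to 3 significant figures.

k = Gd⁴/(8D³N_a) = (40.9×10³)(5.5⁴)/(8·43.0³·24) = 2.4517 N/mm
δ = F/k = 88.1 / 2.4517 = 35.934 mm

35.9 mm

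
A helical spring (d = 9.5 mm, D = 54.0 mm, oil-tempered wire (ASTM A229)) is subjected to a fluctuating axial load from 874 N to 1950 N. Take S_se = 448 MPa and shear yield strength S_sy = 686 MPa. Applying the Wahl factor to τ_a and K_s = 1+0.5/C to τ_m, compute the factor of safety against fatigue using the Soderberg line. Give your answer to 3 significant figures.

1.66

C = D/d = 54.0/9.5 = 5.6842; K_W = (4C−1)/(4C−4)+0.615/C = 1.2683; K_s = 1+0.5/C = 1.0880
F_a = (F_max−F_min)/2 = 538 N; F_m = (F_max+F_min)/2 = 1412 N
τ_a = K_W·8F_aD/(πd³) = 1.2683 × 86.287 = 109.44 MPa
τ_m = K_s·8F_mD/(πd³) = 1.0880 × 226.46 = 246.38 MPa
Soderberg: 1/n_f = τ_a/S_se + τ_m/S_sy = 109.44/448 + 246.38/686 = 0.24428 + 0.35916 = 0.60344
n_f = 1/0.60344 = 1.657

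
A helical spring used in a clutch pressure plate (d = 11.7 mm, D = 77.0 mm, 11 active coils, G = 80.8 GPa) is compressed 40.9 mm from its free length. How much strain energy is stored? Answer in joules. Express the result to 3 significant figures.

31.5 J

k = Gd⁴/(8D³N_a) = (80.8×10³)(11.7⁴)/(8·77.0³·11) = 37.688 N/mm
U = ½kδ² = 0.5 × 37.688 × 40.9² = 31522 N·mm = 31.522 J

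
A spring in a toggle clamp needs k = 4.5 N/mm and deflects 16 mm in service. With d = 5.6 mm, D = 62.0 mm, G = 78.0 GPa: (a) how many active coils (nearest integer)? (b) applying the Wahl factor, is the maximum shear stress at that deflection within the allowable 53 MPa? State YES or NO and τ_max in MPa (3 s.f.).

(a) 9 coils; (b) NO, τ_max = 72.7 MPa

N_a = Gd⁴/(8D³k) = (78.0×10³)(5.6⁴)/(8·62.0³·4.5) = 8.941 → N_a = 9
Actual rate k = Gd⁴/(8D³·9) = 4.4703 N/mm
Working load F = kδ = 4.4703·16 = 71.525 N
C = 62.0/5.6 = 11.0714; K_W = (4C−1)/(4C−4)+0.615/C = 1.1300
τ_max = K_W·8FD/(πd³) = 1.1300·64.302 = 72.663 MPa
τ_max > 53 MPa → exceeds allowable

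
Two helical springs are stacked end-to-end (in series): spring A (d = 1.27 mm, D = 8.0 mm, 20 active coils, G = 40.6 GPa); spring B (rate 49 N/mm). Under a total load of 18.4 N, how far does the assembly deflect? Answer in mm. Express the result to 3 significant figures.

k_A = Gd⁴/(8D³N_a) = (40.6×10³)(1.27⁴)/(8·8.0³·20) = 1.2893 N/mm
Series: 1/k_eq = 1/1.2893 + 1/49 = 0.79603; k_eq = 1.2562 N/mm
δ = F/k_eq = 18.4/1.2562 = 14.647 mm

14.6 mm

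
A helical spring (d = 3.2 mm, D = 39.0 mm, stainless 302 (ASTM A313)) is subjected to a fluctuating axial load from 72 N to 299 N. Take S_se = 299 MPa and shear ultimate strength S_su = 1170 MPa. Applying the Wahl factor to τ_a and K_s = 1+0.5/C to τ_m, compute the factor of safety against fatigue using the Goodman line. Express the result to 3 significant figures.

C = D/d = 39.0/3.2 = 12.1875; K_W = (4C−1)/(4C−4)+0.615/C = 1.1175; K_s = 1+0.5/C = 1.0410
F_a = (F_max−F_min)/2 = 113.5 N; F_m = (F_max+F_min)/2 = 185.5 N
τ_a = K_W·8F_aD/(πd³) = 1.1175 × 343.99 = 384.41 MPa
τ_m = K_s·8F_mD/(πd³) = 1.0410 × 562.21 = 585.28 MPa
Goodman: 1/n_f = τ_a/S_se + τ_m/S_su = 384.41/299 + 585.28/1170 = 1.28566 + 0.50024 = 1.7859
n_f = 1/1.7859 = 0.5599

0.560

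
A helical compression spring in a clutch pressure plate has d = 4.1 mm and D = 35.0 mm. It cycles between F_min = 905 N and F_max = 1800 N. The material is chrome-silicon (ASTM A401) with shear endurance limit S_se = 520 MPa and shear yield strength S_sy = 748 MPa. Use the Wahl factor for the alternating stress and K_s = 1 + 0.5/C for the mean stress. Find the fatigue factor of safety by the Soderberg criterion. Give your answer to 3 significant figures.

C = D/d = 35.0/4.1 = 8.5366; K_W = (4C−1)/(4C−4)+0.615/C = 1.1716; K_s = 1+0.5/C = 1.0586
F_a = (F_max−F_min)/2 = 447.5 N; F_m = (F_max+F_min)/2 = 1352.5 N
τ_a = K_W·8F_aD/(πd³) = 1.1716 × 578.69 = 677.97 MPa
τ_m = K_s·8F_mD/(πd³) = 1.0586 × 1749 = 1851.5 MPa
Soderberg: 1/n_f = τ_a/S_se + τ_m/S_sy = 677.97/520 + 1851.5/748 = 1.30380 + 2.47521 = 3.779
n_f = 1/3.779 = 0.2646

0.265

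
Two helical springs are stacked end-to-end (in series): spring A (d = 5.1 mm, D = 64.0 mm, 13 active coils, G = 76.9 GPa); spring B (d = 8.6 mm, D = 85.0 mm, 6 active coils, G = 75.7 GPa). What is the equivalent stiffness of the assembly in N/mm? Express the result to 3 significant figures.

1.68 N/mm

k_A = Gd⁴/(8D³N_a) = (76.9×10³)(5.1⁴)/(8·64.0³·13) = 1.9082 N/mm
k_B = Gd⁴/(8D³N_a) = (75.7×10³)(8.6⁴)/(8·85.0³·6) = 14.047 N/mm
Series: 1/k_eq = 1/1.9082 + 1/14.047 = 0.59523; k_eq = 1.68 N/mm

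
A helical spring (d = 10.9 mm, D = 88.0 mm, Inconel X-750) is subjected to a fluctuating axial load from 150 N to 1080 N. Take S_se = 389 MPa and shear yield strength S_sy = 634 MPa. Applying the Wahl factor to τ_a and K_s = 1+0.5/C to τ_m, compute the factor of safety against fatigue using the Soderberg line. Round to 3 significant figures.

C = D/d = 88.0/10.9 = 8.0734; K_W = (4C−1)/(4C−4)+0.615/C = 1.1822; K_s = 1+0.5/C = 1.0619
F_a = (F_max−F_min)/2 = 465 N; F_m = (F_max+F_min)/2 = 615 N
τ_a = K_W·8F_aD/(πd³) = 1.1822 × 80.463 = 95.124 MPa
τ_m = K_s·8F_mD/(πd³) = 1.0619 × 106.42 = 113.01 MPa
Soderberg: 1/n_f = τ_a/S_se + τ_m/S_sy = 95.124/389 + 113.01/634 = 0.24453 + 0.17825 = 0.42278
n_f = 1/0.42278 = 2.365

2.37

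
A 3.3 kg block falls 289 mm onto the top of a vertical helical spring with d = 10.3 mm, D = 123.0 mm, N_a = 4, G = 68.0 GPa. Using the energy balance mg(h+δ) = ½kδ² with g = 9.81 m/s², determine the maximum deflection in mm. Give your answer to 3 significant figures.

40.8 mm

k = Gd⁴/(8D³N_a) = (68.0×10³)(10.3⁴)/(8·123.0³·4) = 12.853 N/mm
W = mg = 3.3 × 9.81 = 32.373 N
½kδ² − Wδ − Wh = 0 → δ = (W + √(W² + 2kWh))/k
δ = (32.373 + √(1048 + 240493))/12.853 = (32.373 + 491.47)/12.853 = 40.758 mm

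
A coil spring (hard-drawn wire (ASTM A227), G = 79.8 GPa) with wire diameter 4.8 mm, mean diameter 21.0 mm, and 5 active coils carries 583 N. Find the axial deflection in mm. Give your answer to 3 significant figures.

5.10 mm

k = Gd⁴/(8D³N_a) = (79.8×10³)(4.8⁴)/(8·21.0³·5) = 114.35 N/mm
δ = F/k = 583 / 114.35 = 5.0982 mm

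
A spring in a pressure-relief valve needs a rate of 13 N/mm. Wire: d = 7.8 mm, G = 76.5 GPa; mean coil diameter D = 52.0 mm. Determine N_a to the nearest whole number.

19

N_a = Gd⁴/(8D³k) = (76.5×10³ × 7.8⁴)/(8 × 52.0³ × 13)
    = 2.83165e+08 / 1.46232e+07 = 19.36 → 19 coils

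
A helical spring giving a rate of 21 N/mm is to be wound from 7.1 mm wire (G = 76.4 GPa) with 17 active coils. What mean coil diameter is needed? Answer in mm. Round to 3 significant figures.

40.8 mm

D = (Gd⁴/(8N_a·k))^(1/3) = (76.4×10³·7.1⁴/(8·17·21))^(1/3)
  = (67978)^(1/3) = 40.8122 mm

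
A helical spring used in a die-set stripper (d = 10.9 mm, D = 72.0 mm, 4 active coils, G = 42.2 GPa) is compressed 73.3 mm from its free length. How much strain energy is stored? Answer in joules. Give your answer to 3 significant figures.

k = Gd⁴/(8D³N_a) = (42.2×10³)(10.9⁴)/(8·72.0³·4) = 49.874 N/mm
U = ½kδ² = 0.5 × 49.874 × 73.3² = 1.3398e+05 N·mm = 133.98 J

134 J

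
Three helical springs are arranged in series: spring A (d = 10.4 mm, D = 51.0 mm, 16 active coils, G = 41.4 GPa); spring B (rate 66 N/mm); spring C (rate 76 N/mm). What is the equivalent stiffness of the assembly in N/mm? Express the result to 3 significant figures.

15.8 N/mm

k_A = Gd⁴/(8D³N_a) = (41.4×10³)(10.4⁴)/(8·51.0³·16) = 28.524 N/mm
Series: 1/k_eq = 1/28.524 + 1/66 + 1/76 = 0.063367; k_eq = 15.781 N/mm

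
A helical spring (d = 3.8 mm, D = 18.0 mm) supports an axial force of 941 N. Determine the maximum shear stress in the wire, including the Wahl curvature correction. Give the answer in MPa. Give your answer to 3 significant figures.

1050 MPa

Spring index C = D/d = 18.0/3.8 = 4.7368
K_W = (4C−1)/(4C−4) + 0.615/C = 17.947/14.947 + 0.1298 = 1.3305
τ₀ = 8FD/(πd³) = 8·941·18.0/(π·3.8³) = 135504/172.39 = 786.05 MPa
τ_max = K·τ₀ = 1.3305 × 786.05 = 1045.9 MPa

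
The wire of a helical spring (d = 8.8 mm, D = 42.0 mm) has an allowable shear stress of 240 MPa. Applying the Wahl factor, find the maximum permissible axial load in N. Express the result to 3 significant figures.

1150 N

C = D/d = 42.0/8.8 = 4.7727
K_W = (4C−1)/(4C−4) + 0.615/C = 18.091/15.091 + 0.1289 = 1.3277
τ_max = K·8FD/(πd³) → F_max = τ_allow·πd³/(8DK)
F_max = 240·π·8.8³/(8·42.0·1.3277) = 5.1382e+05/446.09 = 1151.8 N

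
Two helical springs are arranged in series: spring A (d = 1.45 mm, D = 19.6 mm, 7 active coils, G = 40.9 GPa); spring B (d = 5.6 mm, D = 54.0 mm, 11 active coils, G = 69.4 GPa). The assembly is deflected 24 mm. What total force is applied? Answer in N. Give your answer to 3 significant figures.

9.47 N

k_A = Gd⁴/(8D³N_a) = (40.9×10³)(1.45⁴)/(8·19.6³·7) = 0.42878 N/mm
k_B = Gd⁴/(8D³N_a) = (69.4×10³)(5.6⁴)/(8·54.0³·11) = 4.9255 N/mm
Series: 1/k_eq = 1/0.42878 + 1/4.9255 = 2.5352; k_eq = 0.39445 N/mm
F = k_eq·δ = 0.39445·24 = 9.4667 N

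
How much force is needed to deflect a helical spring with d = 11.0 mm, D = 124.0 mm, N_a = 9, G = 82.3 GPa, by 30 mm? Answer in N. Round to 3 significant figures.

263 N

k = Gd⁴/(8D³N_a) = (82.3×10³)(11.0⁴)/(8·124.0³·9) = 8.7775 N/mm
F = k·δ = 8.7775 × 30 = 263.33 N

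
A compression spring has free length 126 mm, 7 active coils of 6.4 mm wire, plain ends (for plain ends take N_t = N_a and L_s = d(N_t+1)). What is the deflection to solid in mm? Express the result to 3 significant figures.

N_t = 7; L_s = 6.4·8 = 51.2 mm
δ_solid = L₀ − L_s = 126 − 51.2 = 74.8 mm

74.8 mm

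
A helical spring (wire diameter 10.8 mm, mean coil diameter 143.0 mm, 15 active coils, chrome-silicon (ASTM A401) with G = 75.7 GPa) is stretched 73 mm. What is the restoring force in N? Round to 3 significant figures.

214 N

k = Gd⁴/(8D³N_a) = (75.7×10³)(10.8⁴)/(8·143.0³·15) = 2.935 N/mm
F = k·δ = 2.935 × 73 = 214.25 N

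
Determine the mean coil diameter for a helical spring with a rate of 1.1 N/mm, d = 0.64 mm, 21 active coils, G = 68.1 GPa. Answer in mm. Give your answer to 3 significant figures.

3.95 mm

D = (Gd⁴/(8N_a·k))^(1/3) = (68.1×10³·0.64⁴/(8·21·1.1))^(1/3)
  = (61.8251)^(1/3) = 3.9542 mm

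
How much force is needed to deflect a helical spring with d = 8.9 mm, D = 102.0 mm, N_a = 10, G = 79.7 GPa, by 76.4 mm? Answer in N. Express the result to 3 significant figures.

k = Gd⁴/(8D³N_a) = (79.7×10³)(8.9⁴)/(8·102.0³·10) = 5.8902 N/mm
F = k·δ = 5.8902 × 76.4 = 450.01 N

450 N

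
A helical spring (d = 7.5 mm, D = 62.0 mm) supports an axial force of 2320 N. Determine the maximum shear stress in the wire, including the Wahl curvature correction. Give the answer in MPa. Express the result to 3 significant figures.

Spring index C = D/d = 62.0/7.5 = 8.2667
K_W = (4C−1)/(4C−4) + 0.615/C = 32.067/29.067 + 0.0744 = 1.1776
τ₀ = 8FD/(πd³) = 8·2320·62.0/(π·7.5³) = 1.15072e+06/1325.4 = 868.23 MPa
τ_max = K·τ₀ = 1.1776 × 868.23 = 1022.4 MPa

1020 MPa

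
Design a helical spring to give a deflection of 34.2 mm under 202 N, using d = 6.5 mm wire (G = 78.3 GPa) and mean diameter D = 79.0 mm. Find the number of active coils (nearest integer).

6

Required rate k = F/δ = 202/34.2 = 5.9064 N/mm
N_a = Gd⁴/(8D³k) = (78.3×10³ × 6.5⁴)/(8 × 79.0³ × 5.9064)
    = 1.3977e+08 / 2.32968e+07 = 6 → 6 coils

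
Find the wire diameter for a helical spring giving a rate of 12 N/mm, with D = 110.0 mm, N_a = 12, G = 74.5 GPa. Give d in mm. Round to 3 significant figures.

d = (8D³N_a·k / G)^(1/4) = (8·110.0³·12·12 / (74.5×10³))^0.25
  = (20581)^0.25 = 11.9776 mm

12.0 mm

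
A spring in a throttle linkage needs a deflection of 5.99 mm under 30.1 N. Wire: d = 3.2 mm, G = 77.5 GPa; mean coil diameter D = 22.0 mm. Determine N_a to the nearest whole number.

19

Required rate k = F/δ = 30.1/5.99 = 5.025 N/mm
N_a = Gd⁴/(8D³k) = (77.5×10³ × 3.2⁴)/(8 × 22.0³ × 5.025)
    = 8.12646e+06 / 428053 = 18.98 → 19 coils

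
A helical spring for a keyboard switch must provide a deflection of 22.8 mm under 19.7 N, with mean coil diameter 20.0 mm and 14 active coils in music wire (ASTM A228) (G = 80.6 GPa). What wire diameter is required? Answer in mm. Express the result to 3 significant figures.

Required rate k = F/δ = 19.7/22.8 = 0.86404 N/mm
d = (8D³N_a·k / G)^(1/4) = (8·20.0³·14·0.86404 / (80.6×10³))^0.25
  = (9.6052)^0.25 = 1.7605 mm

1.76 mm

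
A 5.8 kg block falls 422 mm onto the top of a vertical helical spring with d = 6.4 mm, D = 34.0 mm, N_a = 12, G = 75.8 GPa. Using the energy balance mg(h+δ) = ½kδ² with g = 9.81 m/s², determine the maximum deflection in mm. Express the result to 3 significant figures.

k = Gd⁴/(8D³N_a) = (75.8×10³)(6.4⁴)/(8·34.0³·12) = 33.704 N/mm
W = mg = 5.8 × 9.81 = 56.898 N
½kδ² − Wδ − Wh = 0 → δ = (W + √(W² + 2kWh))/k
δ = (56.898 + √(3237.4 + 1.61853e+06))/33.704 = (56.898 + 1273.5)/33.704 = 39.473 mm

39.5 mm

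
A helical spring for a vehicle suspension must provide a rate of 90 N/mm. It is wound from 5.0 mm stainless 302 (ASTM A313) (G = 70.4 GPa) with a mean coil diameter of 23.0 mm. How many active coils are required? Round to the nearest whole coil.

N_a = Gd⁴/(8D³k) = (70.4×10³ × 5.0⁴)/(8 × 23.0³ × 90)
    = 4.4e+07 / 8.76024e+06 = 5.023 → 5 coils

5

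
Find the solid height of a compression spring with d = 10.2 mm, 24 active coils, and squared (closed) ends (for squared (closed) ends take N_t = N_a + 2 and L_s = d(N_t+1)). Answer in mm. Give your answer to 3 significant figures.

squared (closed) ends: N_t = N_a + 2 = 24 + 2 = 26
L_s = d·(N_t+1) = 10.2 × 27 = 275.4 mm

275 mm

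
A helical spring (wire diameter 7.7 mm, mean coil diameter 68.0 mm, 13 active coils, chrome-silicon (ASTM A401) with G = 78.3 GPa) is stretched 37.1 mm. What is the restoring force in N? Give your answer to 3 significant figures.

312 N

k = Gd⁴/(8D³N_a) = (78.3×10³)(7.7⁴)/(8·68.0³·13) = 8.4171 N/mm
F = k·δ = 8.4171 × 37.1 = 312.28 N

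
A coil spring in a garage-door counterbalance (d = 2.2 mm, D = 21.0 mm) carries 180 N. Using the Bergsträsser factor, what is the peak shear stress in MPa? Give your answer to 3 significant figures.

Spring index C = D/d = 21.0/2.2 = 9.5455
K_B = (4C+2)/(4C−3) = 40.182/35.182 = 1.1421
τ₀ = 8FD/(πd³) = 8·180·21.0/(π·2.2³) = 30240/33.452 = 903.99 MPa
τ_max = K·τ₀ = 1.1421 × 903.99 = 1032.5 MPa

1030 MPa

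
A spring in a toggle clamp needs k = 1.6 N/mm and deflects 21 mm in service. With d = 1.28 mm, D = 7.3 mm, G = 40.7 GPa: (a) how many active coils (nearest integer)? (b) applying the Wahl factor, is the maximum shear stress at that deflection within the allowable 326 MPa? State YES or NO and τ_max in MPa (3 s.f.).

N_a = Gd⁴/(8D³k) = (40.7×10³)(1.28⁴)/(8·7.3³·1.6) = 21.94 → N_a = 22
Actual rate k = Gd⁴/(8D³·22) = 1.5957 N/mm
Working load F = kδ = 1.5957·21 = 33.51 N
C = 7.3/1.28 = 5.7031; K_W = (4C−1)/(4C−4)+0.615/C = 1.2673
τ_max = K_W·8FD/(πd³) = 1.2673·297.03 = 376.43 MPa
τ_max > 326 MPa → exceeds allowable

(a) 22 coils; (b) NO, τ_max = 376 MPa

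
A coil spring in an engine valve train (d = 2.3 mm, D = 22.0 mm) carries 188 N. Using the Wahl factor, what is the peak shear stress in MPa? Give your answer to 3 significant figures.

997 MPa

Spring index C = D/d = 22.0/2.3 = 9.5652
K_W = (4C−1)/(4C−4) + 0.615/C = 37.261/34.261 + 0.0643 = 1.1519
τ₀ = 8FD/(πd³) = 8·188·22.0/(π·2.3³) = 33088/38.224 = 865.64 MPa
τ_max = K·τ₀ = 1.1519 × 865.64 = 997.09 MPa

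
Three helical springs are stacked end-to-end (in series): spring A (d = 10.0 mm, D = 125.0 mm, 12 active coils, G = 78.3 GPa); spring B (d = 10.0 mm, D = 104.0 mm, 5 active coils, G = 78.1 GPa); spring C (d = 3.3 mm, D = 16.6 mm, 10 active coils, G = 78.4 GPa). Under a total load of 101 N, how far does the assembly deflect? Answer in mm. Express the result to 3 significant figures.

34.0 mm

k_A = Gd⁴/(8D³N_a) = (78.3×10³)(10.0⁴)/(8·125.0³·12) = 4.176 N/mm
k_B = Gd⁴/(8D³N_a) = (78.1×10³)(10.0⁴)/(8·104.0³·5) = 17.358 N/mm
k_C = Gd⁴/(8D³N_a) = (78.4×10³)(3.3⁴)/(8·16.6³·10) = 25.407 N/mm
Series: 1/k_eq = 1/4.176 + 1/17.358 + 1/25.407 = 0.33643; k_eq = 2.9724 N/mm
δ = F/k_eq = 101/2.9724 = 33.98 mm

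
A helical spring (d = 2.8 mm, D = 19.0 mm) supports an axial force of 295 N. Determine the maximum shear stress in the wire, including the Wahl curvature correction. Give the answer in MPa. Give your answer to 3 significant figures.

793 MPa

Spring index C = D/d = 19.0/2.8 = 6.7857
K_W = (4C−1)/(4C−4) + 0.615/C = 26.143/23.143 + 0.0906 = 1.2203
τ₀ = 8FD/(πd³) = 8·295·19.0/(π·2.8³) = 44840/68.964 = 650.19 MPa
τ_max = K·τ₀ = 1.2203 × 650.19 = 793.4 MPa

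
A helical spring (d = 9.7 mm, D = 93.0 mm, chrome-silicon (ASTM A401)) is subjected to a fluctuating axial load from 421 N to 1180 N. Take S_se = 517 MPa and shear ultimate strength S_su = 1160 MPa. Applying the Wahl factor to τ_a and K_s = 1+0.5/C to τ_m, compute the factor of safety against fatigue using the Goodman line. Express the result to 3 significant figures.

2.45

C = D/d = 93.0/9.7 = 9.5876; K_W = (4C−1)/(4C−4)+0.615/C = 1.1515; K_s = 1+0.5/C = 1.0522
F_a = (F_max−F_min)/2 = 379.5 N; F_m = (F_max+F_min)/2 = 800.5 N
τ_a = K_W·8F_aD/(πd³) = 1.1515 × 98.474 = 113.39 MPa
τ_m = K_s·8F_mD/(πd³) = 1.0522 × 207.72 = 218.55 MPa
Goodman: 1/n_f = τ_a/S_se + τ_m/S_su = 113.39/517 + 218.55/1160 = 0.21932 + 0.18840 = 0.40773
n_f = 1/0.40773 = 2.453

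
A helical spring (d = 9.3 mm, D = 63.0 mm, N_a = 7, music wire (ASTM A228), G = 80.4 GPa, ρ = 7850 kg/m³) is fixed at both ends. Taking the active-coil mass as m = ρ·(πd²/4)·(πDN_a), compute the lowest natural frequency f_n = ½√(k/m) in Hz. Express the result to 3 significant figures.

k = Gd⁴/(8D³N_a) = (80.4×10³)(9.3⁴)/(8·63.0³·7) = 42.951 N/mm = 42951 N/m
Wire length L = πDN_a = π·63.0·7 = 1385.4 mm
m = ρ·(πd²/4)·L = 7850 × 67.929×10⁻⁶ m² × 1.3854 m = 0.73878 kg
f_n = ½√(k/m) = 0.5·√(42951/0.73878) = 0.5·√(58139) = 120.56 Hz

121 Hz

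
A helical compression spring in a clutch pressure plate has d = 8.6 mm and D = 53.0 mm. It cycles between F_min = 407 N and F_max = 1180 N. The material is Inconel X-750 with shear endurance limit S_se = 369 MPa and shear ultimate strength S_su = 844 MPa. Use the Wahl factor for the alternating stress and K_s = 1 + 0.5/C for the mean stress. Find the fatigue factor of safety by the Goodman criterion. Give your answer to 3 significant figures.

2.03

C = D/d = 53.0/8.6 = 6.1628; K_W = (4C−1)/(4C−4)+0.615/C = 1.2451; K_s = 1+0.5/C = 1.0811
F_a = (F_max−F_min)/2 = 386.5 N; F_m = (F_max+F_min)/2 = 793.5 N
τ_a = K_W·8F_aD/(πd³) = 1.2451 × 82.011 = 102.11 MPa
τ_m = K_s·8F_mD/(πd³) = 1.0811 × 168.37 = 182.03 MPa
Goodman: 1/n_f = τ_a/S_se + τ_m/S_su = 102.11/369 + 182.03/844 = 0.27672 + 0.21568 = 0.49239
n_f = 1/0.49239 = 2.031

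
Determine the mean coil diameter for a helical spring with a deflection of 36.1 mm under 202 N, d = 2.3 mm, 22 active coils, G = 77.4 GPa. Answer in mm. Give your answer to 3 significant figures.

Required rate k = F/δ = 202/36.1 = 5.5956 N/mm
D = (Gd⁴/(8N_a·k))^(1/3) = (77.4×10³·2.3⁴/(8·22·5.5956))^(1/3)
  = (2199.36)^(1/3) = 13.0046 mm

13.0 mm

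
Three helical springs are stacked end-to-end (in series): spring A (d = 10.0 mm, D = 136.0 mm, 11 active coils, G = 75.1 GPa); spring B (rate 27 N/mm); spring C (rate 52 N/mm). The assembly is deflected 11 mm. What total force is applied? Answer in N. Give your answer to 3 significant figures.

k_A = Gd⁴/(8D³N_a) = (75.1×10³)(10.0⁴)/(8·136.0³·11) = 3.3927 N/mm
Series: 1/k_eq = 1/3.3927 + 1/27 + 1/52 = 0.35102; k_eq = 2.8488 N/mm
F = k_eq·δ = 2.8488·11 = 31.337 N

31.3 N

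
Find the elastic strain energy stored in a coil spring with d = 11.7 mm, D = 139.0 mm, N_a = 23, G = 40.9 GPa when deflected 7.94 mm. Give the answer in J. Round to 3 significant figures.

k = Gd⁴/(8D³N_a) = (40.9×10³)(11.7⁴)/(8·139.0³·23) = 1.551 N/mm
U = ½kδ² = 0.5 × 1.551 × 7.94² = 48.889 N·mm = 0.048889 J

0.0489 J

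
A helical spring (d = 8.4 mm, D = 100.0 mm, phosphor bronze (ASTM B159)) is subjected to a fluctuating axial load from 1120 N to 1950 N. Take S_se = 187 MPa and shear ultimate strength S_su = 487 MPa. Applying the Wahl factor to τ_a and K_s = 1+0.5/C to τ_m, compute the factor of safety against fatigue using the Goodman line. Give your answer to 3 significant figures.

C = D/d = 100.0/8.4 = 11.9048; K_W = (4C−1)/(4C−4)+0.615/C = 1.1204; K_s = 1+0.5/C = 1.0420
F_a = (F_max−F_min)/2 = 415 N; F_m = (F_max+F_min)/2 = 1535 N
τ_a = K_W·8F_aD/(πd³) = 1.1204 × 178.3 = 199.77 MPa
τ_m = K_s·8F_mD/(πd³) = 1.0420 × 659.49 = 687.19 MPa
Goodman: 1/n_f = τ_a/S_se + τ_m/S_su = 199.77/187 + 687.19/487 = 1.06831 + 1.41107 = 2.4794
n_f = 1/2.4794 = 0.4033

0.403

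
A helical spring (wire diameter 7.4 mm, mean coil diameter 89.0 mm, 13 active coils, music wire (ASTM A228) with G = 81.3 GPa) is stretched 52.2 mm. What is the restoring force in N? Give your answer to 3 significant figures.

k = Gd⁴/(8D³N_a) = (81.3×10³)(7.4⁴)/(8·89.0³·13) = 3.3252 N/mm
F = k·δ = 3.3252 × 52.2 = 173.57 N

174 N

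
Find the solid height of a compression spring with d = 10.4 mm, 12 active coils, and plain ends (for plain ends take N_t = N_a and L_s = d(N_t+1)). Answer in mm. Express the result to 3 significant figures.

135 mm

plain ends: N_t = N_a = 12
L_s = d·(N_t+1) = 10.4 × 13 = 135.2 mm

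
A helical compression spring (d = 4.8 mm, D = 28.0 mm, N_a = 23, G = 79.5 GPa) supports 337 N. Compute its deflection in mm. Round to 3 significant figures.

k = Gd⁴/(8D³N_a) = (79.5×10³)(4.8⁴)/(8·28.0³·23) = 10.448 N/mm
δ = F/k = 337 / 10.448 = 32.254 mm

32.3 mm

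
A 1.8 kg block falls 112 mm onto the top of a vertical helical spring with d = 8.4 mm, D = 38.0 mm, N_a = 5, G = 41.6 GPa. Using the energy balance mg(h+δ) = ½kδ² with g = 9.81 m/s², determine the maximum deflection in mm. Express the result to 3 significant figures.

6.66 mm

k = Gd⁴/(8D³N_a) = (41.6×10³)(8.4⁴)/(8·38.0³·5) = 94.363 N/mm
W = mg = 1.8 × 9.81 = 17.658 N
½kδ² − Wδ − Wh = 0 → δ = (W + √(W² + 2kWh))/k
δ = (17.658 + √(311.8 + 373241))/94.363 = (17.658 + 611.19)/94.363 = 6.6642 mm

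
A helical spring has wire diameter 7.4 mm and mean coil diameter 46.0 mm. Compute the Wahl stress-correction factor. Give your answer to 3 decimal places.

C = D/d = 46.0/7.4 = 6.2162
K_W = (4C−1)/(4C−4) + 0.615/C = 23.865/20.865 + 0.0989 = 1.2427

1.243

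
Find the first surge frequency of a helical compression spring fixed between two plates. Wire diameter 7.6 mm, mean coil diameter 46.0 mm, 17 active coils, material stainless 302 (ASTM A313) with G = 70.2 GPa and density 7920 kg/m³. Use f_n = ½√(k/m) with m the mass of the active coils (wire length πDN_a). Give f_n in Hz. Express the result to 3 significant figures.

k = Gd⁴/(8D³N_a) = (70.2×10³)(7.6⁴)/(8·46.0³·17) = 17.692 N/mm = 17692 N/m
Wire length L = πDN_a = π·46.0·17 = 2456.7 mm
m = ρ·(πd²/4)·L = 7920 × 45.365×10⁻⁶ m² × 2.4567 m = 0.88267 kg
f_n = ½√(k/m) = 0.5·√(17692/0.88267) = 0.5·√(20044) = 70.788 Hz

70.8 Hz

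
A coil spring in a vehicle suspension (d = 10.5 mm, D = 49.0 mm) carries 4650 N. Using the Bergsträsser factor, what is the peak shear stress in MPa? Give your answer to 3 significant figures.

Spring index C = D/d = 49.0/10.5 = 4.6667
K_B = (4C+2)/(4C−3) = 20.667/15.667 = 1.3191
τ₀ = 8FD/(πd³) = 8·4650·49.0/(π·10.5³) = 1.8228e+06/3636.8 = 501.21 MPa
τ_max = K·τ₀ = 1.3191 × 501.21 = 661.17 MPa

661 MPa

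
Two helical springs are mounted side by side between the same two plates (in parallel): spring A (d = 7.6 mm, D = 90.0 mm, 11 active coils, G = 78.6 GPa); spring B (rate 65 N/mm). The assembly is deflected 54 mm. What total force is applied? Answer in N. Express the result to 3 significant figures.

3730 N

k_A = Gd⁴/(8D³N_a) = (78.6×10³)(7.6⁴)/(8·90.0³·11) = 4.0876 N/mm
Parallel: k_eq = 4.0876 + 65 = 69.088 N/mm
F = k_eq·δ = 69.088·54 = 3730.7 N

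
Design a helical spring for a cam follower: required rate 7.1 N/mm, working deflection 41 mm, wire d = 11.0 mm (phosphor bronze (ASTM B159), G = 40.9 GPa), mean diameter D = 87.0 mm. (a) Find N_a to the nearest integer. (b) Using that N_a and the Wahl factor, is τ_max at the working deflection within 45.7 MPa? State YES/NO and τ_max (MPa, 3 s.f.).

N_a = Gd⁴/(8D³k) = (40.9×10³)(11.0⁴)/(8·87.0³·7.1) = 16.01 → N_a = 16
Actual rate k = Gd⁴/(8D³·16) = 7.1044 N/mm
Working load F = kδ = 7.1044·41 = 291.28 N
C = 87.0/11.0 = 7.9091; K_W = (4C−1)/(4C−4)+0.615/C = 1.1863
τ_max = K_W·8FD/(πd³) = 1.1863·48.483 = 57.516 MPa
τ_max > 45.7 MPa → exceeds allowable

(a) 16 coils; (b) NO, τ_max = 57.5 MPa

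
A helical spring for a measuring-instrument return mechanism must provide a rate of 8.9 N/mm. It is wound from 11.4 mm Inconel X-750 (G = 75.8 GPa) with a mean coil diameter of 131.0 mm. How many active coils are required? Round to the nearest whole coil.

N_a = Gd⁴/(8D³k) = (75.8×10³ × 11.4⁴)/(8 × 131.0³ × 8.9)
    = 1.28023e+09 / 1.60064e+08 = 7.998 → 8 coils

8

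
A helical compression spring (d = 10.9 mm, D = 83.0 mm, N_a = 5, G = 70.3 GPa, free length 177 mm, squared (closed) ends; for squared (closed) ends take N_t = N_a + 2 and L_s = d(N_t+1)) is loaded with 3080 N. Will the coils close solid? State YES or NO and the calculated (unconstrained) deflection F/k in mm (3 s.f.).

k = Gd⁴/(8D³N_a) = (70.3×10³)(10.9⁴)/(8·83.0³·5) = 43.388 N/mm
N_t = 7; L_s = 10.9·8 = 87.2 mm; δ_solid = L₀ − L_s = 177 − 87.2 = 89.8 mm
δ = F/k = 3080/43.388 = 70.988 mm
δ < δ_solid → spring does not go solid

NO, δ = 71.0 mm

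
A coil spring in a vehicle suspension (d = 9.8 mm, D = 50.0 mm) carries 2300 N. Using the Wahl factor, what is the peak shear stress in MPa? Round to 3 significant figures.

406 MPa

Spring index C = D/d = 50.0/9.8 = 5.1020
K_W = (4C−1)/(4C−4) + 0.615/C = 19.408/16.408 + 0.1205 = 1.3034
τ₀ = 8FD/(πd³) = 8·2300·50.0/(π·9.8³) = 920000/2956.8 = 311.14 MPa
τ_max = K·τ₀ = 1.3034 × 311.14 = 405.54 MPa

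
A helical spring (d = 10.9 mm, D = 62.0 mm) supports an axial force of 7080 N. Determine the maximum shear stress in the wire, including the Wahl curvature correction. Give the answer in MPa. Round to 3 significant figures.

1090 MPa

Spring index C = D/d = 62.0/10.9 = 5.6881
K_W = (4C−1)/(4C−4) + 0.615/C = 21.752/18.752 + 0.1081 = 1.2681
τ₀ = 8FD/(πd³) = 8·7080·62.0/(π·10.9³) = 3.51168e+06/4068.5 = 863.15 MPa
τ_max = K·τ₀ = 1.2681 × 863.15 = 1094.6 MPa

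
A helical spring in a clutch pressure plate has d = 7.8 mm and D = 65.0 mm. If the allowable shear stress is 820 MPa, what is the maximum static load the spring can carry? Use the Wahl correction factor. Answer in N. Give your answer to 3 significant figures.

2000 N

C = D/d = 65.0/7.8 = 8.3333
K_W = (4C−1)/(4C−4) + 0.615/C = 32.333/29.333 + 0.0738 = 1.1761
τ_max = K·8FD/(πd³) → F_max = τ_allow·πd³/(8DK)
F_max = 820·π·7.8³/(8·65.0·1.1761) = 1.2225e+06/611.56 = 1999 N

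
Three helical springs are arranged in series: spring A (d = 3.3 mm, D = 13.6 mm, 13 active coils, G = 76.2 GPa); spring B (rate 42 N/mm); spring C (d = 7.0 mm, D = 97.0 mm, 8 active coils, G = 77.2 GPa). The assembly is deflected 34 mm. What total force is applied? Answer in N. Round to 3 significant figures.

k_A = Gd⁴/(8D³N_a) = (76.2×10³)(3.3⁴)/(8·13.6³·13) = 34.543 N/mm
k_C = Gd⁴/(8D³N_a) = (77.2×10³)(7.0⁴)/(8·97.0³·8) = 3.1733 N/mm
Series: 1/k_eq = 1/34.543 + 1/42 + 1/3.1733 = 0.36789; k_eq = 2.7182 N/mm
F = k_eq·δ = 2.7182·34 = 92.42 N

92.4 N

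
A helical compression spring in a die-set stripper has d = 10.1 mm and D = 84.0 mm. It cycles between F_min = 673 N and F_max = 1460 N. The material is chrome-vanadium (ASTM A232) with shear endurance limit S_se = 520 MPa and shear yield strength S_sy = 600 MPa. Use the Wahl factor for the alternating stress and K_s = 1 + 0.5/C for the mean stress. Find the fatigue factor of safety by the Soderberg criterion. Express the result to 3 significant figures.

C = D/d = 84.0/10.1 = 8.3168; K_W = (4C−1)/(4C−4)+0.615/C = 1.1764; K_s = 1+0.5/C = 1.0601
F_a = (F_max−F_min)/2 = 393.5 N; F_m = (F_max+F_min)/2 = 1066.5 N
τ_a = K_W·8F_aD/(πd³) = 1.1764 × 81.696 = 96.111 MPa
τ_m = K_s·8F_mD/(πd³) = 1.0601 × 221.42 = 234.73 MPa
Soderberg: 1/n_f = τ_a/S_se + τ_m/S_sy = 96.111/520 + 234.73/600 = 0.18483 + 0.39122 = 0.57605
n_f = 1/0.57605 = 1.736

1.74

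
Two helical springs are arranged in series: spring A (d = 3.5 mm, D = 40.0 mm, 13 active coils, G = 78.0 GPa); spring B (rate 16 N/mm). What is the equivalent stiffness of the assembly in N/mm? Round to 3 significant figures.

k_A = Gd⁴/(8D³N_a) = (78.0×10³)(3.5⁴)/(8·40.0³·13) = 1.7585 N/mm
Series: 1/k_eq = 1/1.7585 + 1/16 = 0.63115; k_eq = 1.5844 N/mm

1.58 N/mm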